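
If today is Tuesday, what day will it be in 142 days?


Start: Tuesday (index 1)
(1 + 142) mod 7
= 143 mod 7
= 3
Index 3 → Thursday

Thursday


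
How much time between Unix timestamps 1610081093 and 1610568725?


487632 seconds (135.5 hours / 5.64 days)

Difference = 1610568725 - 1610081093 = 487632 seconds
In hours: 487632 / 3600 ≈ 135.5
In days: 487632 / 86400 ≈ 5.64


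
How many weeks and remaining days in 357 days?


51 weeks 0 days

Weeks: 357 ÷ 7 = 51 remainder 0


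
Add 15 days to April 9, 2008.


Start: April 9, 2008
Add 15 days
April 9 + 15 = April 24, 2008

April 24, 2008


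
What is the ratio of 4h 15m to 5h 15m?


17:21 (0.81)

Duration 1: 255 minutes
Duration 2: 315 minutes
Ratio = 255:315
GCD = 15
Simplified = 17:21
As a decimal: 17/21 ≈ 0.81


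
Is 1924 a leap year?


Yes

Rules: divisible by 4 AND (not by 100 OR by 400)
1924 ÷ 4 = 481 exactly → divisible by 4
1924 ÷ 100 = 19 remainder 24 → not divisible by 100
Divisible by 4 but not by 100 → leap year


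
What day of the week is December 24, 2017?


Zeller's congruence:
q=24, m=12, k=17, j=20
h = (24 + ⌊13×13/5⌋ + 17 + ⌊17/4⌋ + ⌊20/4⌋ - 2×20) mod 7
= (24 + 33 + 17 + 4 + 5 - 40) mod 7
= 43 mod 7 = 1
h=1 → Sunday

Sunday


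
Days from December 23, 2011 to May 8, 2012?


137 days

From December 23, 2011 to May 8, 2012
Rest of December 2011: 31 - 23 = 8
Full months: January 31, February 2012 29, March 31, April 30
Days into May 2012: 8
Total = 8 + 31 + 29 + 31 + 30 + 8 = 137 days


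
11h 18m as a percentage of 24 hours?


Total minutes: 11×60 + 18 = 678
Day = 24×60 = 1440 minutes
Fraction = 678/1440 ≈ 0.4708
As a percentage: 678/1440 × 100 ≈ 47.08%

0.4708 (47.08%)


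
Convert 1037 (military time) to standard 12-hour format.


Hour: 10
10 < 12 → AM

10:37 AM


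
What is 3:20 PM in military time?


15:20

Input: 3:20 PM
PM: 3 + 12 = 15


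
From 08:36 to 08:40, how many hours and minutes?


End time in minutes: 8×60 + 40 = 520
Start time in minutes: 8×60 + 36 = 516
Difference = 520 - 516 = 4 minutes
= 0 hours 4 minutes

0h 4m


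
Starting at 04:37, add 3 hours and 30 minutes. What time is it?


Start: 277 minutes from midnight
Add: 210 minutes
Total: 487 minutes
Hours: 487 ÷ 60 = 8 remainder 7

08:07


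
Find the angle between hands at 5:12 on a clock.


84.0°

Hour hand = 5×30 + 12×0.5 = 156.0°
Minute hand = 12×6 = 72°
Difference = |156.0 - 72| = 84.0°


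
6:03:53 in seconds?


21833 seconds

Hours: 6 × 3600 = 21600
Minutes: 3 × 60 = 180
Seconds: 53
Total = 21600 + 180 + 53 = 21833


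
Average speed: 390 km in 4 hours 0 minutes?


97.5 km/h

Distance: 390 km
Time: 4 hours
Speed = 390 / 4 = 97.5 km/h


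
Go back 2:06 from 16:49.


14:43

Start: 1009 minutes from midnight
Subtract: 126 minutes
Remaining: 1009 - 126 = 883
Hours: 14, Minutes: 43


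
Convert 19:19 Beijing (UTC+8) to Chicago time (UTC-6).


05:19

Time difference = UTC-6 - UTC+8 = -14 hours
New hour = (19 -14) mod 24
= 5 mod 24 = 5
Minutes unchanged → 05:19


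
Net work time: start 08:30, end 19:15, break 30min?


10h 15m (615 minutes)

Total time = (19×60+15) - (8×60+30)
= 1155 - 510 = 645 min
Minus break: 645 - 30 = 615 min
= 10h 15m


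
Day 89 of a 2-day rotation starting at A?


Shifts: A, B
Start: A (index 0)
Day 89: (0 + 89 - 1) mod 2
= 88 mod 2
= 0
Index 0 → shift A

Shift A


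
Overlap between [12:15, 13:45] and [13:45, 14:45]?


0 minutes

Meeting A: 735-825 (in minutes from midnight)
Meeting B: 825-885
Overlap start = max(735, 825) = 825
Overlap end = min(825, 885) = 825
Overlap = max(0, 825 - 825) = 0 min


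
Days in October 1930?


31 days

Month: October (month 10)
October has 31 days


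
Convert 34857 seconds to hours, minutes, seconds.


Hours: 34857 ÷ 3600 = 9 remainder 2457
Minutes: 2457 ÷ 60 = 40 remainder 57
Seconds: 57

9h 40m 57s


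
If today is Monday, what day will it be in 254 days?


Start: Monday (index 0)
(0 + 254) mod 7
= 254 mod 7
= 2
Index 2 → Wednesday

Wednesday


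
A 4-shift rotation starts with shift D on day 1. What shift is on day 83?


Shifts: A, B, C, D
Start: D (index 3)
Day 83: (3 + 83 - 1) mod 4
= 85 mod 4
= 1
Index 1 → shift B

Shift B


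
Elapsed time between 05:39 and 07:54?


End time in minutes: 7×60 + 54 = 474
Start time in minutes: 5×60 + 39 = 339
Difference = 474 - 339 = 135 minutes
= 2 hours 15 minutes

2h 15m


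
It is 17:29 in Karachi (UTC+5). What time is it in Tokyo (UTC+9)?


21:29

Time difference = UTC+9 - UTC+5 = +4 hours
New hour = (17 + 4) mod 24
= 21 mod 24 = 21
Minutes unchanged → 21:29


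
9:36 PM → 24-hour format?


21:36

Input: 9:36 PM
PM: 9 + 12 = 21


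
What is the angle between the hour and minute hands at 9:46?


17.0°

Hour hand = 9×30 + 46×0.5 = 293.0°
Minute hand = 46×6 = 276°
Difference = |293.0 - 276| = 17.0°


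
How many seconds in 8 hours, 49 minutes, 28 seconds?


Hours: 8 × 3600 = 28800
Minutes: 49 × 60 = 2940
Seconds: 28
Total = 28800 + 2940 + 28 = 31768

31768 seconds


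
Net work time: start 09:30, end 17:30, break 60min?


7h 0m (420 minutes)

Total time = (17×60+30) - (9×60+30)
= 1050 - 570 = 480 min
Minus break: 480 - 60 = 420 min
= 7h 0m


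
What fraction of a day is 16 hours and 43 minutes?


Total minutes: 16×60 + 43 = 1003
Day = 24×60 = 1440 minutes
Fraction = 1003/1440 ≈ 0.6965
As a percentage: 1003/1440 × 100 ≈ 69.65%

0.6965 (69.65%)


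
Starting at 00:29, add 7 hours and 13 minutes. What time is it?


07:42

Start: 29 minutes from midnight
Add: 433 minutes
Total: 462 minutes
Hours: 462 ÷ 60 = 7 remainder 42


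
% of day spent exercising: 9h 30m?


39.6%

Time: 570 minutes
Day: 1440 minutes
Percentage = (570/1440) × 100 ≈ 39.6%


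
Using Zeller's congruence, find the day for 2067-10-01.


Saturday

Zeller's congruence:
q=1, m=10, k=67, j=20
h = (1 + ⌊13×11/5⌋ + 67 + ⌊67/4⌋ + ⌊20/4⌋ - 2×20) mod 7
= (1 + 28 + 67 + 16 + 5 - 40) mod 7
= 77 mod 7 = 0
h=0 → Saturday


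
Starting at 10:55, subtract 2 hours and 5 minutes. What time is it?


08:50

Start: 655 minutes from midnight
Subtract: 125 minutes
Remaining: 655 - 125 = 530
Hours: 8, Minutes: 50


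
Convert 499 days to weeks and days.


71 weeks 2 days

Weeks: 499 ÷ 7 = 71 remainder 2


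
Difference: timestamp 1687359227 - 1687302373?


Difference = 1687359227 - 1687302373 = 56854 seconds
In hours: 56854 / 3600 ≈ 15.8
In days: 56854 / 86400 ≈ 0.66

56854 seconds (15.8 hours / 0.66 days)


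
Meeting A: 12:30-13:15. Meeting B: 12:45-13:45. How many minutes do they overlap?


30 minutes

Meeting A: 750-795 (in minutes from midnight)
Meeting B: 765-825
Overlap start = max(750, 765) = 765
Overlap end = min(795, 825) = 795
Overlap = max(0, 795 - 765) = 30 min


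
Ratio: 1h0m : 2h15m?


4:9 (0.44)

Duration 1: 60 minutes
Duration 2: 135 minutes
Ratio = 60:135
GCD = 15
Simplified = 4:9
As a decimal: 4/9 ≈ 0.44


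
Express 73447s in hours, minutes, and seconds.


Hours: 73447 ÷ 3600 = 20 remainder 1447
Minutes: 1447 ÷ 60 = 24 remainder 7
Seconds: 7

20h 24m 7s


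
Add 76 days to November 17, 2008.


February 1, 2009

Start: November 17, 2008
Add 76 days
November 17 → December 1: 30 - 17 + 1 = 14 days (76 - 14 = 62 left)
December 1 → January 1: 31 - 1 + 1 = 31 days (62 - 31 = 31 left)
January 1 → February 1: 31 - 1 + 1 = 31 days (31 - 31 = 0 left)
Land exactly on February 1, 2009


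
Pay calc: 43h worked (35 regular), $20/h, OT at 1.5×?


$940.00

Regular: 35h × $20 = $700.00
Overtime: 43 - 35 = 8h
OT pay: 8h × $20 × 1.5 = $240.00
Total = $700.00 + $240.00 = $940.00


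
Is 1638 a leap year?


Rules: divisible by 4 AND (not by 100 OR by 400)
1638 ÷ 4 = 409 remainder 2 → not divisible by 4
Not divisible by 4 → not a leap year

No


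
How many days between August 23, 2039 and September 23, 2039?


31 days

From August 23, 2039 to September 23, 2039
Rest of August 2039: 31 - 23 = 8
Days into September 2039: 23
Total = 8 + 23 = 31 days


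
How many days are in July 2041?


31 days

Month: July (month 7)
July has 31 days


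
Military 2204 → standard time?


Hour: 22
22 - 12 = 10 → PM

10:04 PM


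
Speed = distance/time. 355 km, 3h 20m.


106.5 km/h

Distance: 355 km
Time: 3h 20m = 200 min = 200/60 = 10/3 hours
Speed = 355 ÷ (10/3) = 355 × 3 / 10 = 1065/10 = 106.5 km/h


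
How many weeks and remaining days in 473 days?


67 weeks 4 days

Weeks: 473 ÷ 7 = 67 remainder 4


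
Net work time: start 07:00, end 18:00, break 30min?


Total time = (18×60+0) - (7×60+0)
= 1080 - 420 = 660 min
Minus break: 660 - 30 = 630 min
= 10h 30m

10h 30m (630 minutes)


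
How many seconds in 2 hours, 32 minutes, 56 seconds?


9176 seconds

Hours: 2 × 3600 = 7200
Minutes: 32 × 60 = 1920
Seconds: 56
Total = 7200 + 1920 + 56 = 9176


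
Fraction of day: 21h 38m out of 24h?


Total minutes: 21×60 + 38 = 1298
Day = 24×60 = 1440 minutes
Fraction = 1298/1440 ≈ 0.9014
As a percentage: 1298/1440 × 100 ≈ 90.14%

0.9014 (90.14%)


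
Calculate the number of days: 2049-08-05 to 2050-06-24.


From August 5, 2049 to June 24, 2050
Rest of August 2049: 31 - 5 = 26
Full months: September 30, October 31, November 30, December 31, January 31, February 2050 28, March 31, April 30, May 31
Days into June 2050: 24
Total = 26 + 30 + 31 + 30 + 31 + 31 + 28 + 31 + 30 + 31 + 24 = 323 days

323 days


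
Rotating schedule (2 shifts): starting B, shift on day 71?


Shift B

Shifts: A, B
Start: B (index 1)
Day 71: (1 + 71 - 1) mod 2
= 71 mod 2
= 1
Index 1 → shift B


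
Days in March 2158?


Month: March (month 3)
March has 31 days

31 days


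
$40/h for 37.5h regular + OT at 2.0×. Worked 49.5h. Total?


$2460.00

Regular: 37.5h × $40 = $1500.00
Overtime: 49.5 - 37.5 = 12.0h
OT pay: 12.0h × $40 × 2.0 = $960.00
Total = $1500.00 + $960.00 = $2460.00


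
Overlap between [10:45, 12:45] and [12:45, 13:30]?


0 minutes

Meeting A: 645-765 (in minutes from midnight)
Meeting B: 765-810
Overlap start = max(645, 765) = 765
Overlap end = min(765, 810) = 765
Overlap = max(0, 765 - 765) = 0 min


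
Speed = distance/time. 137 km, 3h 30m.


39.1 km/h

Distance: 137 km
Time: 3h 30m = 210 min = 210/60 = 7/2 hours
Speed = 137 ÷ (7/2) = 137 × 2 / 7 = 274/7 ≈ 39.1 km/h


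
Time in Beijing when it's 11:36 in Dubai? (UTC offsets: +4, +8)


Time difference = UTC+8 - UTC+4 = +4 hours
New hour = (11 + 4) mod 24
= 15 mod 24 = 15
Minutes unchanged → 15:36

15:36


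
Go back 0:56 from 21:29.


Start: 1289 minutes from midnight
Subtract: 56 minutes
Remaining: 1289 - 56 = 1233
Hours: 20, Minutes: 33

20:33


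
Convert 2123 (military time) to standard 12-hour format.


9:23 PM

Hour: 21
21 - 12 = 9 → PM


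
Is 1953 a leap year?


Rules: divisible by 4 AND (not by 100 OR by 400)
1953 ÷ 4 = 488 remainder 1 → not divisible by 4
Not divisible by 4 → not a leap year

No


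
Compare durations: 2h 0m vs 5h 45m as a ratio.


Duration 1: 120 minutes
Duration 2: 345 minutes
Ratio = 120:345
GCD = 15
Simplified = 8:23
As a decimal: 8/23 ≈ 0.35

8:23 (0.35)


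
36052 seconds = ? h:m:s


10h 0m 52s

Hours: 36052 ÷ 3600 = 10 remainder 52
Minutes: 52 ÷ 60 = 0 remainder 52
Seconds: 52


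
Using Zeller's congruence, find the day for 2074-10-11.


Zeller's congruence:
q=11, m=10, k=74, j=20
h = (11 + ⌊13×11/5⌋ + 74 + ⌊74/4⌋ + ⌊20/4⌋ - 2×20) mod 7
= (11 + 28 + 74 + 18 + 5 - 40) mod 7
= 96 mod 7 = 5
h=5 → Thursday

Thursday


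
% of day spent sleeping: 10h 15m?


Time: 615 minutes
Day: 1440 minutes
Percentage = (615/1440) × 100 ≈ 42.7%

42.7%


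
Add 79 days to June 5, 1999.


August 23, 1999

Start: June 5, 1999
Add 79 days
June 5 → July 1: 30 - 5 + 1 = 26 days (79 - 26 = 53 left)
July 1 → August 1: 31 - 1 + 1 = 31 days (53 - 31 = 22 left)
August 1 + 22 = August 23, 1999


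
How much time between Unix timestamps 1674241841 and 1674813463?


571622 seconds (158.8 hours / 6.62 days)

Difference = 1674813463 - 1674241841 = 571622 seconds
In hours: 571622 / 3600 ≈ 158.8
In days: 571622 / 86400 ≈ 6.62


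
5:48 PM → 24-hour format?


Input: 5:48 PM
PM: 5 + 12 = 17

17:48


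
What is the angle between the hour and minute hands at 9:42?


Hour hand = 9×30 + 42×0.5 = 291.0°
Minute hand = 42×6 = 252°
Difference = |291.0 - 252| = 39.0°

39.0°


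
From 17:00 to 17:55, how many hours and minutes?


0h 55m

End time in minutes: 17×60 + 55 = 1075
Start time in minutes: 17×60 + 0 = 1020
Difference = 1075 - 1020 = 55 minutes
= 0 hours 55 minutes


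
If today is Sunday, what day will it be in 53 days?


Start: Sunday (index 6)
(6 + 53) mod 7
= 59 mod 7
= 3
Index 3 → Thursday

Thursday


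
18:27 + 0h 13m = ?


Start: 1107 minutes from midnight
Add: 13 minutes
Total: 1120 minutes
Hours: 1120 ÷ 60 = 18 remainder 40

18:40


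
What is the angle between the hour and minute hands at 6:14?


103.0°

Hour hand = 6×30 + 14×0.5 = 187.0°
Minute hand = 14×6 = 84°
Difference = |187.0 - 84| = 103.0°


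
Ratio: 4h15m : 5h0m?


17:20 (0.85)

Duration 1: 255 minutes
Duration 2: 300 minutes
Ratio = 255:300
GCD = 15
Simplified = 17:20
As a decimal: 17/20 = 0.85


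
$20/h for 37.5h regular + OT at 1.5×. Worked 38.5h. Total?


Regular: 37.5h × $20 = $750.00
Overtime: 38.5 - 37.5 = 1.0h
OT pay: 1.0h × $20 × 1.5 = $30.00
Total = $750.00 + $30.00 = $780.00

$780.00


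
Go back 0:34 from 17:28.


Start: 1048 minutes from midnight
Subtract: 34 minutes
Remaining: 1048 - 34 = 1014
Hours: 16, Minutes: 54

16:54


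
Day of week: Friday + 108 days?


Start: Friday (index 4)
(4 + 108) mod 7
= 112 mod 7
= 0
Index 0 → Monday

Monday


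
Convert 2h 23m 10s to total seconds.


8590 seconds

Hours: 2 × 3600 = 7200
Minutes: 23 × 60 = 1380
Seconds: 10
Total = 7200 + 1380 + 10 = 8590


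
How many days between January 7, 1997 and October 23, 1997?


289 days

From January 7, 1997 to October 23, 1997
Rest of January 1997: 31 - 7 = 24
Full months: February 1997 28, March 31, April 30, May 31, June 30, July 31, August 31, September 30
Days into October 1997: 23
Total = 24 + 28 + 31 + 30 + 31 + 30 + 31 + 31 + 30 + 23 = 289 days


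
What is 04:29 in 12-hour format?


4:29 AM

Hour: 4
4 < 12 → AM


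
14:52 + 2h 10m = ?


Start: 892 minutes from midnight
Add: 130 minutes
Total: 1022 minutes
Hours: 1022 ÷ 60 = 17 remainder 2

17:02


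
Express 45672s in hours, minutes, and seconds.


12h 41m 12s

Hours: 45672 ÷ 3600 = 12 remainder 2472
Minutes: 2472 ÷ 60 = 41 remainder 12
Seconds: 12


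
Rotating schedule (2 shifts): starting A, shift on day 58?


Shift B

Shifts: A, B
Start: A (index 0)
Day 58: (0 + 58 - 1) mod 2
= 57 mod 2
= 1
Index 1 → shift B


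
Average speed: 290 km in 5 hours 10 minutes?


Distance: 290 km
Time: 5h 10m = 310 min = 310/60 = 31/6 hours
Speed = 290 ÷ (31/6) = 290 × 6 / 31 = 1740/31 ≈ 56.1 km/h

56.1 km/h


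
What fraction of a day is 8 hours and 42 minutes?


0.3625 (36.25%)

Total minutes: 8×60 + 42 = 522
Day = 24×60 = 1440 minutes
Fraction = 522/1440 = 0.3625
As a percentage: 522/1440 × 100 = 36.25%


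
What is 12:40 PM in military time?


12:40

Input: 12:40 PM
12 PM → 12 (noon)


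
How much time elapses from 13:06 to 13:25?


End time in minutes: 13×60 + 25 = 805
Start time in minutes: 13×60 + 6 = 786
Difference = 805 - 786 = 19 minutes
= 0 hours 19 minutes

0h 19m


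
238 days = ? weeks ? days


Weeks: 238 ÷ 7 = 34 remainder 0

34 weeks 0 days


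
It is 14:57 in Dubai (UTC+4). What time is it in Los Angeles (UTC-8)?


Time difference = UTC-8 - UTC+4 = -12 hours
New hour = (14 -12) mod 24
= 2 mod 24 = 2
Minutes unchanged → 02:57

02:57


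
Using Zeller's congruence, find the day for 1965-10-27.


Zeller's congruence:
q=27, m=10, k=65, j=19
h = (27 + ⌊13×11/5⌋ + 65 + ⌊65/4⌋ + ⌊19/4⌋ - 2×19) mod 7
= (27 + 28 + 65 + 16 + 4 - 38) mod 7
= 102 mod 7 = 4
h=4 → Wednesday

Wednesday


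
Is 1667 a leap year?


Rules: divisible by 4 AND (not by 100 OR by 400)
1667 ÷ 4 = 416 remainder 3 → not divisible by 4
Not divisible by 4 → not a leap year

No


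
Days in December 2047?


31 days

Month: December (month 12)
December has 31 days


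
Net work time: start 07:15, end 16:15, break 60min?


Total time = (16×60+15) - (7×60+15)
= 975 - 435 = 540 min
Minus break: 540 - 60 = 480 min
= 8h 0m

8h 0m (480 minutes)


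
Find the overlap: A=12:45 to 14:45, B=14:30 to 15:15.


15 minutes

Meeting A: 765-885 (in minutes from midnight)
Meeting B: 870-915
Overlap start = max(765, 870) = 870
Overlap end = min(885, 915) = 885
Overlap = max(0, 885 - 870) = 15 min


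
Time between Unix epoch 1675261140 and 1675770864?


509724 seconds (141.6 hours / 5.90 days)

Difference = 1675770864 - 1675261140 = 509724 seconds
In hours: 509724 / 3600 ≈ 141.6
In days: 509724 / 86400 ≈ 5.90


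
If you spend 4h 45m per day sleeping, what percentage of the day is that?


19.8%

Time: 285 minutes
Day: 1440 minutes
Percentage = (285/1440) × 100 ≈ 19.8%


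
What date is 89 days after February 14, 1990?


May 14, 1990

Start: February 14, 1990
Add 89 days
February 14 → March 1: 28 - 14 + 1 = 15 days (89 - 15 = 74 left)
March 1 → April 1: 31 - 1 + 1 = 31 days (74 - 31 = 43 left)
April 1 → May 1: 30 - 1 + 1 = 30 days (43 - 30 = 13 left)
May 1 + 13 = May 14, 1990


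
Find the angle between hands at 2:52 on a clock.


134.0°

Hour hand = 2×30 + 52×0.5 = 86.0°
Minute hand = 52×6 = 312°
Difference = |86.0 - 312| = 226.0°
Since > 180°: 360 - 226.0 = 134.0°


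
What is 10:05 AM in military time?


Input: 10:05 AM
AM hour stays: 10

10:05


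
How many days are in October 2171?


31 days

Month: October (month 10)
October has 31 days


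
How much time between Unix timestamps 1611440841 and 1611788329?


347488 seconds (96.5 hours / 4.02 days)

Difference = 1611788329 - 1611440841 = 347488 seconds
In hours: 347488 / 3600 ≈ 96.5
In days: 347488 / 86400 ≈ 4.02


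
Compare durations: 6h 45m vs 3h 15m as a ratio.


Duration 1: 405 minutes
Duration 2: 195 minutes
Ratio = 405:195
GCD = 15
Simplified = 27:13
As a decimal: 27/13 ≈ 2.08

27:13 (2.08)


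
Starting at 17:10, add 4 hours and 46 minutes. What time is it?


Start: 1030 minutes from midnight
Add: 286 minutes
Total: 1316 minutes
Hours: 1316 ÷ 60 = 21 remainder 56

21:56


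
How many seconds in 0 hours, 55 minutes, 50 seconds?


3350 seconds

Hours: 0 × 3600 = 0
Minutes: 55 × 60 = 3300
Seconds: 50
Total = 0 + 3300 + 50 = 3350


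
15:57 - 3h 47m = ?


12:10

Start: 957 minutes from midnight
Subtract: 227 minutes
Remaining: 957 - 227 = 730
Hours: 12, Minutes: 10


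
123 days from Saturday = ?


Wednesday

Start: Saturday (index 5)
(5 + 123) mod 7
= 128 mod 7
= 2
Index 2 → Wednesday


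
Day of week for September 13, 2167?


Sunday

Zeller's congruence:
q=13, m=9, k=67, j=21
h = (13 + ⌊13×10/5⌋ + 67 + ⌊67/4⌋ + ⌊21/4⌋ - 2×21) mod 7
= (13 + 26 + 67 + 16 + 5 - 42) mod 7
= 85 mod 7 = 1
h=1 → Sunday


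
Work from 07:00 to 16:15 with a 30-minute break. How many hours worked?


Total time = (16×60+15) - (7×60+0)
= 975 - 420 = 555 min
Minus break: 555 - 30 = 525 min
= 8h 45m

8h 45m (525 minutes)


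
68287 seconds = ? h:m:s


Hours: 68287 ÷ 3600 = 18 remainder 3487
Minutes: 3487 ÷ 60 = 58 remainder 7
Seconds: 7

18h 58m 7s


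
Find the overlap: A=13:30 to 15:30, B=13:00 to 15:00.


Meeting A: 810-930 (in minutes from midnight)
Meeting B: 780-900
Overlap start = max(810, 780) = 810
Overlap end = min(930, 900) = 900
Overlap = max(0, 900 - 810) = 90 min

90 minutes


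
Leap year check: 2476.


Rules: divisible by 4 AND (not by 100 OR by 400)
2476 ÷ 4 = 619 exactly → divisible by 4
2476 ÷ 100 = 24 remainder 76 → not divisible by 100
Divisible by 4 but not by 100 → leap year

Yes


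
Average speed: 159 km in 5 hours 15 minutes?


30.3 km/h

Distance: 159 km
Time: 5h 15m = 315 min = 315/60 = 21/4 hours
Speed = 159 ÷ (21/4) = 159 × 4 / 21 = 636/21 ≈ 30.3 km/h


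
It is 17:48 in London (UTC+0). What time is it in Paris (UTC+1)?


Time difference = UTC+1 - UTC+0 = +1 hours
New hour = (17 + 1) mod 24
= 18 mod 24 = 18
Minutes unchanged → 18:48

18:48


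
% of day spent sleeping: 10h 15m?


Time: 615 minutes
Day: 1440 minutes
Percentage = (615/1440) × 100 ≈ 42.7%

42.7%


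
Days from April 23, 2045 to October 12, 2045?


172 days

From April 23, 2045 to October 12, 2045
Rest of April 2045: 30 - 23 = 7
Full months: May 31, June 30, July 31, August 31, September 30
Days into October 2045: 12
Total = 7 + 31 + 30 + 31 + 31 + 30 + 12 = 172 days


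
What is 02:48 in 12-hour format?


2:48 AM

Hour: 2
2 < 12 → AM


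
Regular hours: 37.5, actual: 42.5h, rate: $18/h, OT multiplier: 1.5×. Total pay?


Regular: 37.5h × $18 = $675.00
Overtime: 42.5 - 37.5 = 5.0h
OT pay: 5.0h × $18 × 1.5 = $135.00
Total = $675.00 + $135.00 = $810.00

$810.00


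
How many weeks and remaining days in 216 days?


30 weeks 6 days

Weeks: 216 ÷ 7 = 30 remainder 6


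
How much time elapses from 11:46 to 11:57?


0h 11m

End time in minutes: 11×60 + 57 = 717
Start time in minutes: 11×60 + 46 = 706
Difference = 717 - 706 = 11 minutes
= 0 hours 11 minutes


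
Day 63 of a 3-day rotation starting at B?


Shift A

Shifts: A, B, C
Start: B (index 1)
Day 63: (1 + 63 - 1) mod 3
= 63 mod 3
= 0
Index 0 → shift A


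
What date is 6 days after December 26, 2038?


Start: December 26, 2038
Add 6 days
December 26 → January 1: 31 - 26 + 1 = 6 days (6 - 6 = 0 left)
Land exactly on January 1, 2039

January 1, 2039


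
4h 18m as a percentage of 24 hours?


0.1792 (17.92%)

Total minutes: 4×60 + 18 = 258
Day = 24×60 = 1440 minutes
Fraction = 258/1440 ≈ 0.1792
As a percentage: 258/1440 × 100 ≈ 17.92%


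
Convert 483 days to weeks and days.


Weeks: 483 ÷ 7 = 69 remainder 0

69 weeks 0 days


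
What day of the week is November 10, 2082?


Tuesday

Zeller's congruence:
q=10, m=11, k=82, j=20
h = (10 + ⌊13×12/5⌋ + 82 + ⌊82/4⌋ + ⌊20/4⌋ - 2×20) mod 7
= (10 + 31 + 82 + 20 + 5 - 40) mod 7
= 108 mod 7 = 3
h=3 → Tuesday


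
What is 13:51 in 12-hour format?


Hour: 13
13 - 12 = 1 → PM

1:51 PM


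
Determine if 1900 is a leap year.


Rules: divisible by 4 AND (not by 100 OR by 400)
1900 ÷ 4 = 475 exactly → divisible by 4
1900 ÷ 100 = 19 exactly → divisible by 100
1900 ÷ 400 = 4 remainder 300 → not divisible by 400
Divisible by 100 but not by 400 → not a leap year

No


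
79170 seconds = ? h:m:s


Hours: 79170 ÷ 3600 = 21 remainder 3570
Minutes: 3570 ÷ 60 = 59 remainder 30
Seconds: 30

21h 59m 30s


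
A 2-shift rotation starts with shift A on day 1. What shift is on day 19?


Shifts: A, B
Start: A (index 0)
Day 19: (0 + 19 - 1) mod 2
= 18 mod 2
= 0
Index 0 → shift A

Shift A


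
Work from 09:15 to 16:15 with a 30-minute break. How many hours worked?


Total time = (16×60+15) - (9×60+15)
= 975 - 555 = 420 min
Minus break: 420 - 30 = 390 min
= 6h 30m

6h 30m (390 minutes)


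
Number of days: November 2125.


30 days

Month: November (month 11)
November has 30 days


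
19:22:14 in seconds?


Hours: 19 × 3600 = 68400
Minutes: 22 × 60 = 1320
Seconds: 14
Total = 68400 + 1320 + 14 = 69734

69734 seconds


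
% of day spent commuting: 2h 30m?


10.4%

Time: 150 minutes
Day: 1440 minutes
Percentage = (150/1440) × 100 ≈ 10.4%


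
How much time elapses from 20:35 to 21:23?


0h 48m

End time in minutes: 21×60 + 23 = 1283
Start time in minutes: 20×60 + 35 = 1235
Difference = 1283 - 1235 = 48 minutes
= 0 hours 48 minutes


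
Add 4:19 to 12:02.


16:21

Start: 722 minutes from midnight
Add: 259 minutes
Total: 981 minutes
Hours: 981 ÷ 60 = 16 remainder 21


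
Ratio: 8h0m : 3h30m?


Duration 1: 480 minutes
Duration 2: 210 minutes
Ratio = 480:210
GCD = 30
Simplified = 16:7
As a decimal: 16/7 ≈ 2.29

16:7 (2.29)


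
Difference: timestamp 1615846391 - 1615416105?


Difference = 1615846391 - 1615416105 = 430286 seconds
In hours: 430286 / 3600 ≈ 119.5
In days: 430286 / 86400 ≈ 4.98

430286 seconds (119.5 hours / 4.98 days)


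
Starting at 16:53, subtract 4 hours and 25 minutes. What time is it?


Start: 1013 minutes from midnight
Subtract: 265 minutes
Remaining: 1013 - 265 = 748
Hours: 12, Minutes: 28

12:28


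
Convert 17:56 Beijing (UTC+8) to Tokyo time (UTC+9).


18:56

Time difference = UTC+9 - UTC+8 = +1 hours
New hour = (17 + 1) mod 24
= 18 mod 24 = 18
Minutes unchanged → 18:56


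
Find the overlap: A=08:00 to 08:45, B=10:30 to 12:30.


Meeting A: 480-525 (in minutes from midnight)
Meeting B: 630-750
Overlap start = max(480, 630) = 630
Overlap end = min(525, 750) = 525
Overlap = max(0, 525 - 630) = 0 min

0 minutes


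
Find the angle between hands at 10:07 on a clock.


98.5°

Hour hand = 10×30 + 7×0.5 = 303.5°
Minute hand = 7×6 = 42°
Difference = |303.5 - 42| = 261.5°
Since > 180°: 360 - 261.5 = 98.5°


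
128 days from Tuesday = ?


Thursday

Start: Tuesday (index 1)
(1 + 128) mod 7
= 129 mod 7
= 3
Index 3 → Thursday


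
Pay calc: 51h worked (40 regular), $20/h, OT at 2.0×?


$1240.00

Regular: 40h × $20 = $800.00
Overtime: 51 - 40 = 11h
OT pay: 11h × $20 × 2.0 = $440.00
Total = $800.00 + $440.00 = $1240.00


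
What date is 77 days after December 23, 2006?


Start: December 23, 2006
Add 77 days
December 23 → January 1: 31 - 23 + 1 = 9 days (77 - 9 = 68 left)
January 1 → February 1: 31 - 1 + 1 = 31 days (68 - 31 = 37 left)
February 1 → March 1: 28 - 1 + 1 = 28 days (37 - 28 = 9 left)
March 1 + 9 = March 10, 2007

March 10, 2007


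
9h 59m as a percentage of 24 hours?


0.4160 (41.60%)

Total minutes: 9×60 + 59 = 599
Day = 24×60 = 1440 minutes
Fraction = 599/1440 ≈ 0.4160
As a percentage: 599/1440 × 100 ≈ 41.60%


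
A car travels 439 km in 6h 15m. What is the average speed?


70.2 km/h

Distance: 439 km
Time: 6h 15m = 375 min = 375/60 = 25/4 hours
Speed = 439 ÷ (25/4) = 439 × 4 / 25 = 1756/25 ≈ 70.2 km/h


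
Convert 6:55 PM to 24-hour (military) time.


18:55

Input: 6:55 PM
PM: 6 + 12 = 18


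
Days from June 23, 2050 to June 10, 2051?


From June 23, 2050 to June 10, 2051
Rest of June 2050: 30 - 23 = 7
Full months: July 31, August 31, September 30, October 31, November 30, December 31, January 31, February 2051 28, March 31, April 30, May 31
Days into June 2051: 10
Total = 7 + 31 + 31 + 30 + 31 + 30 + 31 + 31 + 28 + 31 + 30 + 31 + 10 = 352 days

352 days


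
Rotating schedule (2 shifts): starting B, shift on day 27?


Shifts: A, B
Start: B (index 1)
Day 27: (1 + 27 - 1) mod 2
= 27 mod 2
= 1
Index 1 → shift B

Shift B


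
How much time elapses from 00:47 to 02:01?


1h 14m

End time in minutes: 2×60 + 1 = 121
Start time in minutes: 0×60 + 47 = 47
Difference = 121 - 47 = 74 minutes
= 1 hours 14 minutes


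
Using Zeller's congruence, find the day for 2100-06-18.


Zeller's congruence:
q=18, m=6, k=0, j=21
h = (18 + ⌊13×7/5⌋ + 0 + ⌊0/4⌋ + ⌊21/4⌋ - 2×21) mod 7
= (18 + 18 + 0 + 0 + 5 - 42) mod 7
= -1 mod 7 = 6
h=6 → Friday

Friday


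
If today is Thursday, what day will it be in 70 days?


Start: Thursday (index 3)
(3 + 70) mod 7
= 73 mod 7
= 3
Index 3 → Thursday

Thursday


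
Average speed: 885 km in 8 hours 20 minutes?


Distance: 885 km
Time: 8h 20m = 500 min = 500/60 = 25/3 hours
Speed = 885 ÷ (25/3) = 885 × 3 / 25 = 2655/25 = 106.2 km/h

106.2 km/h


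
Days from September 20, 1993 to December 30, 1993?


101 days

From September 20, 1993 to December 30, 1993
Rest of September 1993: 30 - 20 = 10
Full months: October 31, November 30
Days into December 1993: 30
Total = 10 + 31 + 30 + 30 = 101 days


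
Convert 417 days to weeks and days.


Weeks: 417 ÷ 7 = 59 remainder 4

59 weeks 4 days


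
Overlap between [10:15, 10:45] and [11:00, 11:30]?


Meeting A: 615-645 (in minutes from midnight)
Meeting B: 660-690
Overlap start = max(615, 660) = 660
Overlap end = min(645, 690) = 645
Overlap = max(0, 645 - 660) = 0 min

0 minutes


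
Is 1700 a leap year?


No

Rules: divisible by 4 AND (not by 100 OR by 400)
1700 ÷ 4 = 425 exactly → divisible by 4
1700 ÷ 100 = 17 exactly → divisible by 100
1700 ÷ 400 = 4 remainder 100 → not divisible by 400
Divisible by 100 but not by 400 → not a leap year


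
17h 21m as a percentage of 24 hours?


0.7229 (72.29%)

Total minutes: 17×60 + 21 = 1041
Day = 24×60 = 1440 minutes
Fraction = 1041/1440 ≈ 0.7229
As a percentage: 1041/1440 × 100 ≈ 72.29%


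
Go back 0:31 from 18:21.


Start: 1101 minutes from midnight
Subtract: 31 minutes
Remaining: 1101 - 31 = 1070
Hours: 17, Minutes: 50

17:50


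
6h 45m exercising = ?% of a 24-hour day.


28.1%

Time: 405 minutes
Day: 1440 minutes
Percentage = (405/1440) × 100 ≈ 28.1%


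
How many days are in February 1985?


28 days

Month: February (month 2)
February: 28 or 29 (leap year)
1985 leap year? No


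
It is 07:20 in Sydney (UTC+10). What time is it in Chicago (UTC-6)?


Time difference = UTC-6 - UTC+10 = -16 hours
New hour = (7 -16) mod 24
= -9 mod 24 = 15
Minutes unchanged → 15:20; -9 < 0 → previous day

15:20 (previous day)


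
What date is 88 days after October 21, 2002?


January 17, 2003

Start: October 21, 2002
Add 88 days
October 21 → November 1: 31 - 21 + 1 = 11 days (88 - 11 = 77 left)
November 1 → December 1: 30 - 1 + 1 = 30 days (77 - 30 = 47 left)
December 1 → January 1: 31 - 1 + 1 = 31 days (47 - 31 = 16 left)
January 1 + 16 = January 17, 2003


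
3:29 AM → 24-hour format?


Input: 3:29 AM
AM hour stays: 3

03:29


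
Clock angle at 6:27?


Hour hand = 6×30 + 27×0.5 = 193.5°
Minute hand = 27×6 = 162°
Difference = |193.5 - 162| = 31.5°

31.5°


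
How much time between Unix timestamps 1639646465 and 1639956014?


Difference = 1639956014 - 1639646465 = 309549 seconds
In hours: 309549 / 3600 ≈ 86.0
In days: 309549 / 86400 ≈ 3.58

309549 seconds (86.0 hours / 3.58 days)


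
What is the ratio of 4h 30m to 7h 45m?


Duration 1: 270 minutes
Duration 2: 465 minutes
Ratio = 270:465
GCD = 15
Simplified = 18:31
As a decimal: 18/31 ≈ 0.58

18:31 (0.58)


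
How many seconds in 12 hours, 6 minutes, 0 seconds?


43560 seconds

Hours: 12 × 3600 = 43200
Minutes: 6 × 60 = 360
Seconds: 0
Total = 43200 + 360 + 0 = 43560


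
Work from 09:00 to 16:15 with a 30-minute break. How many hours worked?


Total time = (16×60+15) - (9×60+0)
= 975 - 540 = 435 min
Minus break: 435 - 30 = 405 min
= 6h 45m

6h 45m (405 minutes)


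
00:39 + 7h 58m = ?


08:37

Start: 39 minutes from midnight
Add: 478 minutes
Total: 517 minutes
Hours: 517 ÷ 60 = 8 remainder 37


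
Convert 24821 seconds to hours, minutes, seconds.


Hours: 24821 ÷ 3600 = 6 remainder 3221
Minutes: 3221 ÷ 60 = 53 remainder 41
Seconds: 41

6h 53m 41s


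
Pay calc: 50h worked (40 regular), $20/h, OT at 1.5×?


Regular: 40h × $20 = $800.00
Overtime: 50 - 40 = 10h
OT pay: 10h × $20 × 1.5 = $300.00
Total = $800.00 + $300.00 = $1100.00

$1100.00


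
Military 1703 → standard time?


Hour: 17
17 - 12 = 5 → PM

5:03 PM


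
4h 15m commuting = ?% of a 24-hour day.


17.7%

Time: 255 minutes
Day: 1440 minutes
Percentage = (255/1440) × 100 ≈ 17.7%


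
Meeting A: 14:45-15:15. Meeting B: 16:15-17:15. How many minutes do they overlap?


Meeting A: 885-915 (in minutes from midnight)
Meeting B: 975-1035
Overlap start = max(885, 975) = 975
Overlap end = min(915, 1035) = 915
Overlap = max(0, 915 - 975) = 0 min

0 minutes


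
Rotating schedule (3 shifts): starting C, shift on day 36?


Shifts: A, B, C
Start: C (index 2)
Day 36: (2 + 36 - 1) mod 3
= 37 mod 3
= 1
Index 1 → shift B

Shift B


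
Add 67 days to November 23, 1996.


Start: November 23, 1996
Add 67 days
November 23 → December 1: 30 - 23 + 1 = 8 days (67 - 8 = 59 left)
December 1 → January 1: 31 - 1 + 1 = 31 days (59 - 31 = 28 left)
January 1 + 28 = January 29, 1997

January 29, 1997


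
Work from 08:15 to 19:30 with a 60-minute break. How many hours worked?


Total time = (19×60+30) - (8×60+15)
= 1170 - 495 = 675 min
Minus break: 675 - 60 = 615 min
= 10h 15m

10h 15m (615 minutes)


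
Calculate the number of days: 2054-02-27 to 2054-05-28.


90 days

From February 27, 2054 to May 28, 2054
Rest of February 2054: 28 - 27 = 1
Full months: March 31, April 30
Days into May 2054: 28
Total = 1 + 31 + 30 + 28 = 90 days


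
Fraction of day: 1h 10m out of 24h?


Total minutes: 1×60 + 10 = 70
Day = 24×60 = 1440 minutes
Fraction = 70/1440 ≈ 0.0486
As a percentage: 70/1440 × 100 ≈ 4.86%

0.0486 (4.86%)


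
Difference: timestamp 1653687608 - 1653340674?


Difference = 1653687608 - 1653340674 = 346934 seconds
In hours: 346934 / 3600 ≈ 96.4
In days: 346934 / 86400 ≈ 4.02

346934 seconds (96.4 hours / 4.02 days)


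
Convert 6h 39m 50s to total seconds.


Hours: 6 × 3600 = 21600
Minutes: 39 × 60 = 2340
Seconds: 50
Total = 21600 + 2340 + 50 = 23990

23990 seconds


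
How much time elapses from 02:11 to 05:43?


End time in minutes: 5×60 + 43 = 343
Start time in minutes: 2×60 + 11 = 131
Difference = 343 - 131 = 212 minutes
= 3 hours 32 minutes

3h 32m


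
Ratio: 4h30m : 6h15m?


18:25 (0.72)

Duration 1: 270 minutes
Duration 2: 375 minutes
Ratio = 270:375
GCD = 15
Simplified = 18:25
As a decimal: 18/25 = 0.72


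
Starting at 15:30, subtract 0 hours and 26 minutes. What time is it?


15:04

Start: 930 minutes from midnight
Subtract: 26 minutes
Remaining: 930 - 26 = 904
Hours: 15, Minutes: 4


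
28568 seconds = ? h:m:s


7h 56m 8s

Hours: 28568 ÷ 3600 = 7 remainder 3368
Minutes: 3368 ÷ 60 = 56 remainder 8
Seconds: 8


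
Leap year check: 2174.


Rules: divisible by 4 AND (not by 100 OR by 400)
2174 ÷ 4 = 543 remainder 2 → not divisible by 4
Not divisible by 4 → not a leap year

No


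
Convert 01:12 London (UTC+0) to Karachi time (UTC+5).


06:12

Time difference = UTC+5 - UTC+0 = +5 hours
New hour = (1 + 5) mod 24
= 6 mod 24 = 6
Minutes unchanged → 06:12


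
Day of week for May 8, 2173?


Saturday

Zeller's congruence:
q=8, m=5, k=73, j=21
h = (8 + ⌊13×6/5⌋ + 73 + ⌊73/4⌋ + ⌊21/4⌋ - 2×21) mod 7
= (8 + 15 + 73 + 18 + 5 - 42) mod 7
= 77 mod 7 = 0
h=0 → Saturday


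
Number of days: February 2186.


Month: February (month 2)
February: 28 or 29 (leap year)
2186 leap year? No

28 days


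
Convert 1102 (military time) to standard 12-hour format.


11:02 AM

Hour: 11
11 < 12 → AM


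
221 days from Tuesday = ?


Start: Tuesday (index 1)
(1 + 221) mod 7
= 222 mod 7
= 5
Index 5 → Saturday

Saturday


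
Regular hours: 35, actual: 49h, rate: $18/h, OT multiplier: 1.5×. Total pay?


$1008.00

Regular: 35h × $18 = $630.00
Overtime: 49 - 35 = 14h
OT pay: 14h × $18 × 1.5 = $378.00
Total = $630.00 + $378.00 = $1008.00


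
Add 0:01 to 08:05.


Start: 485 minutes from midnight
Add: 1 minutes
Total: 486 minutes
Hours: 486 ÷ 60 = 8 remainder 6

08:06


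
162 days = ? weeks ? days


23 weeks 1 days

Weeks: 162 ÷ 7 = 23 remainder 1


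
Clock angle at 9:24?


138.0°

Hour hand = 9×30 + 24×0.5 = 282.0°
Minute hand = 24×6 = 144°
Difference = |282.0 - 144| = 138.0°


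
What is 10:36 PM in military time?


22:36

Input: 10:36 PM
PM: 10 + 12 = 22


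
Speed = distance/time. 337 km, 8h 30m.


39.6 km/h

Distance: 337 km
Time: 8h 30m = 510 min = 510/60 = 17/2 hours
Speed = 337 ÷ (17/2) = 337 × 2 / 17 = 674/17 ≈ 39.6 km/h


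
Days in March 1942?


Month: March (month 3)
March has 31 days

31 days


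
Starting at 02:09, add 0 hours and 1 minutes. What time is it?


02:10

Start: 129 minutes from midnight
Add: 1 minutes
Total: 130 minutes
Hours: 130 ÷ 60 = 2 remainder 10


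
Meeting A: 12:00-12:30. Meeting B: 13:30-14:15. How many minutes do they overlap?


0 minutes

Meeting A: 720-750 (in minutes from midnight)
Meeting B: 810-855
Overlap start = max(720, 810) = 810
Overlap end = min(750, 855) = 750
Overlap = max(0, 750 - 810) = 0 min


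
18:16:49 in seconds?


65809 seconds

Hours: 18 × 3600 = 64800
Minutes: 16 × 60 = 960
Seconds: 49
Total = 64800 + 960 + 49 = 65809


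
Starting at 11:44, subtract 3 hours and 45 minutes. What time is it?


Start: 704 minutes from midnight
Subtract: 225 minutes
Remaining: 704 - 225 = 479
Hours: 7, Minutes: 59

07:59


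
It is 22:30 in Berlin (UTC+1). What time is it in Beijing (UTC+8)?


Time difference = UTC+8 - UTC+1 = +7 hours
New hour = (22 + 7) mod 24
= 29 mod 24 = 5
Minutes unchanged → 05:30; 29 ≥ 24 → next day

05:30 (next day)


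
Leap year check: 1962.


No

Rules: divisible by 4 AND (not by 100 OR by 400)
1962 ÷ 4 = 490 remainder 2 → not divisible by 4
Not divisible by 4 → not a leap year


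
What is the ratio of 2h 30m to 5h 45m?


Duration 1: 150 minutes
Duration 2: 345 minutes
Ratio = 150:345
GCD = 15
Simplified = 10:23
As a decimal: 10/23 ≈ 0.43

10:23 (0.43)


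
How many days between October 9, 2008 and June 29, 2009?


From October 9, 2008 to June 29, 2009
Rest of October 2008: 31 - 9 = 22
Full months: November 30, December 31, January 31, February 2009 28, March 31, April 30, May 31
Days into June 2009: 29
Total = 22 + 30 + 31 + 31 + 28 + 31 + 30 + 31 + 29 = 263 days

263 days


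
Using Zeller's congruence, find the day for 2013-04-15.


Zeller's congruence:
q=15, m=4, k=13, j=20
h = (15 + ⌊13×5/5⌋ + 13 + ⌊13/4⌋ + ⌊20/4⌋ - 2×20) mod 7
= (15 + 13 + 13 + 3 + 5 - 40) mod 7
= 9 mod 7 = 2
h=2 → Monday

Monday


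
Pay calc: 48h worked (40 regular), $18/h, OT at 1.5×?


$936.00

Regular: 40h × $18 = $720.00
Overtime: 48 - 40 = 8h
OT pay: 8h × $18 × 1.5 = $216.00
Total = $720.00 + $216.00 = $936.00


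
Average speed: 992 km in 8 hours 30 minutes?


116.7 km/h

Distance: 992 km
Time: 8h 30m = 510 min = 510/60 = 17/2 hours
Speed = 992 ÷ (17/2) = 992 × 2 / 17 = 1984/17 ≈ 116.7 km/h


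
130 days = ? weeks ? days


18 weeks 4 days

Weeks: 130 ÷ 7 = 18 remainder 4


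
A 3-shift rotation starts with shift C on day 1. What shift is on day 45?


Shifts: A, B, C
Start: C (index 2)
Day 45: (2 + 45 - 1) mod 3
= 46 mod 3
= 1
Index 1 → shift B

Shift B


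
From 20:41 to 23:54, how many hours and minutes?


3h 13m

End time in minutes: 23×60 + 54 = 1434
Start time in minutes: 20×60 + 41 = 1241
Difference = 1434 - 1241 = 193 minutes
= 3 hours 13 minutes


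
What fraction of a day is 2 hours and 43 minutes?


Total minutes: 2×60 + 43 = 163
Day = 24×60 = 1440 minutes
Fraction = 163/1440 ≈ 0.1132
As a percentage: 163/1440 × 100 ≈ 11.32%

0.1132 (11.32%)


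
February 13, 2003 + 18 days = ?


March 3, 2003

Start: February 13, 2003
Add 18 days
February 13 → March 1: 28 - 13 + 1 = 16 days (18 - 16 = 2 left)
March 1 + 2 = March 3, 2003
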